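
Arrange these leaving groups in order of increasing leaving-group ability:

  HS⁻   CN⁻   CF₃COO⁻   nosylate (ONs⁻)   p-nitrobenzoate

CN⁻ < HS⁻ < p-nitrobenzoate < CF₃COO⁻ < nosylate (ONs⁻)

Rank by basicity of the departing species: weakest base leaves most easily.
nosylate (ONs⁻): pKₐ(p-O₂NC₆H₄SO₃H) ≈ -3.5
CF₃COO⁻: pKₐ(CF₃COOH) ≈ 0.2 — strongly electron-withdrawing CF₃ stabilises the carboxylate
p-nitrobenzoate: pKₐ(p-nitrobenzoic acid) ≈ 3.4
HS⁻: pKₐ(H₂S) ≈ 7 — larger and more polarisable than the oxygen analogue
CN⁻: pKₐ(HCN) ≈ 9.2
Listed from poorest to best leaving group as asked.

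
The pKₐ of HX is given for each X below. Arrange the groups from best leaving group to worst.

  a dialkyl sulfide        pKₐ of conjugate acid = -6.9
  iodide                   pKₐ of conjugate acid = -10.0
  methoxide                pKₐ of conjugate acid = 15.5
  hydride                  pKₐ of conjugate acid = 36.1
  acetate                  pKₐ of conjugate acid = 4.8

iodide > a dialkyl sulfide > acetate > methoxide > hydride

Lower conjugate-acid pKₐ ⇒ weaker base ⇒ better leaving group.
Sorting by the given values: iodide (-10.0), a dialkyl sulfide (-6.9), acetate (4.8), methoxide (15.5), hydride (36.1).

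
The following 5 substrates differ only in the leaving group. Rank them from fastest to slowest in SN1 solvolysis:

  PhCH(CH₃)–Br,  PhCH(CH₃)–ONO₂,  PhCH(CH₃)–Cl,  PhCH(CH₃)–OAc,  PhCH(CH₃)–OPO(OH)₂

PhCH(CH₃)–Br > PhCH(CH₃)–Cl > PhCH(CH₃)–ONO₂ > PhCH(CH₃)–OPO(OH)₂ > PhCH(CH₃)–OAc

The skeletons are identical, so relative rate is governed entirely by leaving-group ability.
Leaving-group ability tracks the stability of the departed species; conjugate-acid pKₐ is the usual yardstick (lower pKₐ → better LG).
PhCH(CH₃)–Br loses Br⁻: pKₐ(HBr) ≈ -9
PhCH(CH₃)–Cl loses Cl⁻: pKₐ(HCl) ≈ -7
PhCH(CH₃)–ONO₂ loses NO₃⁻: pKₐ(HNO₃) ≈ -1.3
PhCH(CH₃)–OPO(OH)₂ loses H₂PO₄⁻: pKₐ(H₃PO₄) ≈ 2.1
PhCH(CH₃)–OAc loses AcO⁻: pKₐ(CH₃COOH) ≈ 4.8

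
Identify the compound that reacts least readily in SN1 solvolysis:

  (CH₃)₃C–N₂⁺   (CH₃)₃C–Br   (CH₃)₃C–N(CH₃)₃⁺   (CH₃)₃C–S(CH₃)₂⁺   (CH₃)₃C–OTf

(CH₃)₃C–N(CH₃)₃⁺

With the same alkyl group throughout, only the leaving group differentiates the rates.
A good leaving group is a weak base: the lower the pKₐ of its conjugate acid, the more readily it departs.
(CH₃)₃C–N₂⁺ loses N₂: no meaningful conjugate acid; N₂ departs as an exceptionally stable neutral molecule
(CH₃)₃C–OTf loses OTf⁻: pKₐ(CF₃SO₃H (triflic acid)) ≈ -14
(CH₃)₃C–Br loses Br⁻: pKₐ(HBr) ≈ -9
(CH₃)₃C–S(CH₃)₂⁺ loses SR'₂: pKₐ(R'₂SH⁺) ≈ -7
(CH₃)₃C–N(CH₃)₃⁺ loses NR'₃: pKₐ(R'₃NH⁺) ≈ 10.7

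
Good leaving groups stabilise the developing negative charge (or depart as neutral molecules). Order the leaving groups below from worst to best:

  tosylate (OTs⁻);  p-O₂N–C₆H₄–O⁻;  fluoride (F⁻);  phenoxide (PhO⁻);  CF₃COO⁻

tosylate (OTs⁻): pKₐ(p-CH₃C₆H₄SO₃H (TsOH)) ≈ -2.8
CF₃COO⁻: pKₐ(CF₃COOH) ≈ 0.2
fluoride (F⁻): pKₐ(HF) ≈ 3.2
p-O₂N–C₆H₄–O⁻: pKₐ(p-nitrophenol) ≈ 7.2
phenoxide (PhO⁻): pKₐ(C₆H₅OH (phenol)) ≈ 10
Listed from poorest to best leaving group as asked.

phenoxide (PhO⁻) < p-O₂N–C₆H₄–O⁻ < fluoride (F⁻) < CF₃COO⁻ < tosylate (OTs⁻)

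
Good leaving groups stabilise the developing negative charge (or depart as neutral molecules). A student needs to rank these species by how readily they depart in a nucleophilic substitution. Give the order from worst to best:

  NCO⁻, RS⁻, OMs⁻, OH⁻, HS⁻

OH⁻ < RS⁻ < HS⁻ < NCO⁻ < OMs⁻

A good leaving group is a weak base: the lower the pKₐ of its conjugate acid, the more readily it departs.
OMs⁻: pKₐ(CH₃SO₃H (MsOH)) ≈ -1.9
NCO⁻: pKₐ(HOCN) ≈ 3.5
HS⁻: pKₐ(H₂S) ≈ 7
RS⁻: pKₐ(RSH (a thiol)) ≈ 10.5
OH⁻: pKₐ(H₂O) ≈ 15.7
The question asks for worst first, so the sequence is read in increasing leaving-group ability.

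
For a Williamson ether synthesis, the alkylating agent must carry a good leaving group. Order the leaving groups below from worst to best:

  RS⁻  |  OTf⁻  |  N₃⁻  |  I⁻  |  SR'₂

RS⁻ < N₃⁻ < SR'₂ < I⁻ < OTf⁻

OTf⁻: pKₐ(CF₃SO₃H (triflic acid)) ≈ -14
I⁻: pKₐ(HI) ≈ -10 — large, highly polarisable; very weak base
SR'₂: pKₐ(R'₂SH⁺) ≈ -7 — neutral; leaves from a sulfonium salt (R–SR'₂⁺)
N₃⁻: pKₐ(HN₃) ≈ 4.7 — linear, resonance-stabilised
RS⁻: pKₐ(RSH (a thiol)) ≈ 10.5 — moderately basic; rarely leaves without activation
Listed from poorest to best leaving group as asked.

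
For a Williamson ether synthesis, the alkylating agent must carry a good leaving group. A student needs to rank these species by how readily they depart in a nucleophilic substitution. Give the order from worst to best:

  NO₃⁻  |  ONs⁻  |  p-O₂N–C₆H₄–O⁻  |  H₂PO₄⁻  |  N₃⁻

A good leaving group is a weak base: the lower the pKₐ of its conjugate acid, the more readily it departs.
ONs⁻: pKₐ(p-O₂NC₆H₄SO₃H) ≈ -3.5
NO₃⁻: pKₐ(HNO₃) ≈ -1.3
H₂PO₄⁻: pKₐ(H₃PO₄) ≈ 2.1 — moderate base; biological leaving group after further activation
N₃⁻: pKₐ(HN₃) ≈ 4.7 — linear, resonance-stabilised
p-O₂N–C₆H₄–O⁻: pKₐ(p-nitrophenol) ≈ 7.2 — nitro group delocalises the charge; the classic chromogenic LG
Listed from poorest to best leaving group as asked.

p-O₂N–C₆H₄–O⁻ < N₃⁻ < H₂PO₄⁻ < NO₃⁻ < ONs⁻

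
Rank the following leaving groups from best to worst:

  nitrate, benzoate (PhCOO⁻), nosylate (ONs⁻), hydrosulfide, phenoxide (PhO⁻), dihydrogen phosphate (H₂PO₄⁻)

nosylate (ONs⁻) > nitrate > dihydrogen phosphate (H₂PO₄⁻) > benzoate (PhCOO⁻) > hydrosulfide > phenoxide (PhO⁻)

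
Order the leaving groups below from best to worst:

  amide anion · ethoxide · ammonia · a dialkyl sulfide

The more stable X⁻ (or X) is on its own — i.e. the weaker a base it is — the better a leaving group it makes.
a dialkyl sulfide: pKₐ(R'₂SH⁺) ≈ -7
ammonia: pKₐ(NH₄⁺) ≈ 9.2
ethoxide: pKₐ(CH₃CH₂OH) ≈ 16
amide anion: pKₐ(NH₃) ≈ 38

a dialkyl sulfide > ammonia > ethoxide > amide anion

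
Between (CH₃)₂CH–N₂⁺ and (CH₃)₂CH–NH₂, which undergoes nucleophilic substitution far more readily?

From (CH₃)₂CH–NH₂ the departing group would be NH₂⁻ (pKₐ(NH₃) ≈ 38). Extremely strong base; never a leaving group.
From (CH₃)₂CH–N₂⁺ the leaving group is N₂ (no meaningful conjugate acid; N₂ departs as an exceptionally stable neutral molecule).
(In practice (CH₃)₂CH–N₂⁺ is made from (CH₃)₂CH–NH₂ by diazotisation (NaNO₂ / HCl, 0 °C), generating a diazonium salt that expels N₂.)

(CH₃)₂CH–N₂⁺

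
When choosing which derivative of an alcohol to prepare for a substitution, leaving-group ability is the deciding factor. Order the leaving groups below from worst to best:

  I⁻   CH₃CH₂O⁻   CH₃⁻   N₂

CH₃⁻ < CH₃CH₂O⁻ < I⁻ < N₂

The more stable X⁻ (or X) is on its own — i.e. the weaker a base it is — the better a leaving group it makes.
N₂: no meaningful conjugate acid; N₂ departs as an exceptionally stable neutral molecule
I⁻: pKₐ(HI) ≈ -10
CH₃CH₂O⁻: pKₐ(CH₃CH₂OH) ≈ 16 — strong base; alkoxides do not leave unassisted
CH₃⁻: pKₐ(CH₄) ≈ 48
Reversing gives the worst-to-best order requested.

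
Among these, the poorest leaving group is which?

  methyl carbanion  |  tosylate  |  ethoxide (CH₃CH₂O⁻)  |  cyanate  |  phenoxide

methyl carbanion

Rank by basicity of the departing species: weakest base leaves most easily.
tosylate: pKₐ(p-CH₃C₆H₄SO₃H (TsOH)) ≈ -2.8
cyanate: pKₐ(HOCN) ≈ 3.5
phenoxide: pKₐ(C₆H₅OH (phenol)) ≈ 10
ethoxide (CH₃CH₂O⁻): pKₐ(CH₃CH₂OH) ≈ 16
methyl carbanion: pKₐ(CH₄) ≈ 48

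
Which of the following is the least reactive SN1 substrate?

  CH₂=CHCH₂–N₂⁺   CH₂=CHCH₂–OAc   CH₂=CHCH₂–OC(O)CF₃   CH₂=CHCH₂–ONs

The skeletons are identical, so relative rate is governed entirely by leaving-group ability.
Leaving-group ability tracks the stability of the departed species; conjugate-acid pKₐ is the usual yardstick (lower pKₐ → better LG).
CH₂=CHCH₂–N₂⁺ loses N₂: no meaningful conjugate acid; N₂ departs as an exceptionally stable neutral molecule
CH₂=CHCH₂–ONs loses ONs⁻: pKₐ(p-O₂NC₆H₄SO₃H) ≈ -3.5
CH₂=CHCH₂–OC(O)CF₃ loses CF₃COO⁻: pKₐ(CF₃COOH) ≈ 0.2
CH₂=CHCH₂–OAc loses AcO⁻: pKₐ(CH₃COOH) ≈ 4.8

CH₂=CHCH₂–OAc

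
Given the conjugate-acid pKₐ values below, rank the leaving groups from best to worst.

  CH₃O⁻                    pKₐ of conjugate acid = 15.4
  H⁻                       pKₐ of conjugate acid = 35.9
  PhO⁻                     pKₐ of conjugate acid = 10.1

Lower conjugate-acid pKₐ ⇒ weaker base ⇒ better leaving group.
Sorting by the given values: PhO⁻ (10.1), CH₃O⁻ (15.4), H⁻ (35.9).

PhO⁻ > CH₃O⁻ > H⁻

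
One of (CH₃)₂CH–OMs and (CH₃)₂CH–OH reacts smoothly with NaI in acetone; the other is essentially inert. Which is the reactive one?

From (CH₃)₂CH–OH the departing group would be OH⁻ (pKₐ(H₂O) ≈ 15.7). Strong base; essentially never leaves without prior activation.
From (CH₃)₂CH–OMs the leaving group is OMs⁻ (pKₐ(CH₃SO₃H (MsOH)) ≈ -1.9). Resonance-delocalised alkanesulfonate.
(In practice (CH₃)₂CH–OMs is made from (CH₃)₂CH–OH by treatment with MsCl / Et₃N, converting the hydroxyl into a mesylate.)

(CH₃)₂CH–OMs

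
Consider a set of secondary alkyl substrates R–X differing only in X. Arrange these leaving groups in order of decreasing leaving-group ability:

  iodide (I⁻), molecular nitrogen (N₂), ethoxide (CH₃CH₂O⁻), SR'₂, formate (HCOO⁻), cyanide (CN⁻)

Leaving-group ability tracks the stability of the departed species; conjugate-acid pKₐ is the usual yardstick (lower pKₐ → better LG).
molecular nitrogen (N₂): no meaningful conjugate acid; N₂ departs as an exceptionally stable neutral molecule
iodide (I⁻): pKₐ(HI) ≈ -10 — large, highly polarisable; very weak base
SR'₂: pKₐ(R'₂SH⁺) ≈ -7 — neutral; leaves from a sulfonium salt (R–SR'₂⁺)
formate (HCOO⁻): pKₐ(HCOOH) ≈ 3.8 — resonance-stabilised carboxylate
cyanide (CN⁻): pKₐ(HCN) ≈ 9.2 — sp carbon stabilises the charge somewhat, but still a poor LG
ethoxide (CH₃CH₂O⁻): pKₐ(CH₃CH₂OH) ≈ 16 — strong base; alkoxides do not leave unassisted

molecular nitrogen (N₂) > iodide (I⁻) > SR'₂ > formate (HCOO⁻) > cyanide (CN⁻) > ethoxide (CH₃CH₂O⁻)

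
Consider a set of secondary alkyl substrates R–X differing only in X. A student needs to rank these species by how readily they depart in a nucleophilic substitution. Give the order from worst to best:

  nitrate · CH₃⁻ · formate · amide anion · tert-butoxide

CH₃⁻ < amide anion < tert-butoxide < formate < nitrate

nitrate: pKₐ(HNO₃) ≈ -1.3
formate: pKₐ(HCOOH) ≈ 3.8
tert-butoxide: pKₐ(t-BuOH) ≈ 18
amide anion: pKₐ(NH₃) ≈ 38
CH₃⁻: pKₐ(CH₄) ≈ 48
The question asks for worst first, so the sequence is read in increasing leaving-group ability.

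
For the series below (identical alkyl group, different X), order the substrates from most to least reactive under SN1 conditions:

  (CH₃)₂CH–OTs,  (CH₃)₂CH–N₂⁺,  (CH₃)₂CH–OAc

The skeletons are identical, so relative rate is governed entirely by leaving-group ability.
Leaving-group ability tracks the stability of the departed species; conjugate-acid pKₐ is the usual yardstick (lower pKₐ → better LG).
(CH₃)₂CH–N₂⁺ loses N₂: no meaningful conjugate acid; N₂ departs as an exceptionally stable neutral molecule
(CH₃)₂CH–OTs loses OTs⁻: pKₐ(p-CH₃C₆H₄SO₃H (TsOH)) ≈ -2.8
(CH₃)₂CH–OAc loses AcO⁻: pKₐ(CH₃COOH) ≈ 4.8

(CH₃)₂CH–N₂⁺ > (CH₃)₂CH–OTs > (CH₃)₂CH–OAc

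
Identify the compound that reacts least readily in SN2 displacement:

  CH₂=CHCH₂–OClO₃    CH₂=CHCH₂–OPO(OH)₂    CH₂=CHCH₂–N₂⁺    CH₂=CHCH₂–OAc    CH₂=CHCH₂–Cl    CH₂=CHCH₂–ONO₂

Same R in every case — rank the leaving groups.
The more stable X⁻ (or X) is on its own — i.e. the weaker a base it is — the better a leaving group it makes.
CH₂=CHCH₂–N₂⁺ loses N₂: no meaningful conjugate acid; N₂ departs as an exceptionally stable neutral molecule
CH₂=CHCH₂–OClO₃ loses ClO₄⁻: pKₐ(HClO₄) ≈ -10
CH₂=CHCH₂–Cl loses Cl⁻: pKₐ(HCl) ≈ -7
CH₂=CHCH₂–ONO₂ loses NO₃⁻: pKₐ(HNO₃) ≈ -1.3
CH₂=CHCH₂–OPO(OH)₂ loses H₂PO₄⁻: pKₐ(H₃PO₄) ≈ 2.1
CH₂=CHCH₂–OAc loses AcO⁻: pKₐ(CH₃COOH) ≈ 4.8

CH₂=CHCH₂–OAc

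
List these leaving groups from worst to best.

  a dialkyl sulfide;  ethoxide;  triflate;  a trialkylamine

ethoxide < a trialkylamine < a dialkyl sulfide < triflate

triflate: pKₐ(CF₃SO₃H (triflic acid)) ≈ -14
a dialkyl sulfide: pKₐ(R'₂SH⁺) ≈ -7
a trialkylamine: pKₐ(R'₃NH⁺) ≈ 10.7
ethoxide: pKₐ(CH₃CH₂OH) ≈ 16
Listed from poorest to best leaving group as asked.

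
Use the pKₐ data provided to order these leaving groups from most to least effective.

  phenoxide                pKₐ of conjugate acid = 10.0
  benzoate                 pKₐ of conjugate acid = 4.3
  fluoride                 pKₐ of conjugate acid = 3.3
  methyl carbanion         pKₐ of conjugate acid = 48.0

Lower conjugate-acid pKₐ ⇒ weaker base ⇒ better leaving group.
Sorting by the given values: fluoride (3.3), benzoate (4.3), phenoxide (10.0), methyl carbanion (48.0).

fluoride > benzoate > phenoxide > methyl carbanion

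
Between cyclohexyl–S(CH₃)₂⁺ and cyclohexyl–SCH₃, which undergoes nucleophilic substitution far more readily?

cyclohexyl–S(CH₃)₂⁺

From cyclohexyl–SCH₃ the departing group would be RS⁻ (pKₐ(RSH (a thiol)) ≈ 10.5). Moderately basic; rarely leaves without activation.
From cyclohexyl–S(CH₃)₂⁺ the leaving group is SR'₂ (pKₐ(R'₂SH⁺) ≈ -7). Neutral; leaves from a sulfonium salt (R–SR'₂⁺).
(In practice cyclohexyl–S(CH₃)₂⁺ is made from cyclohexyl–SCH₃ by S-methylation with CH₃I, allowing neutral dimethyl sulfide, rather than methanethiolate, to depart.)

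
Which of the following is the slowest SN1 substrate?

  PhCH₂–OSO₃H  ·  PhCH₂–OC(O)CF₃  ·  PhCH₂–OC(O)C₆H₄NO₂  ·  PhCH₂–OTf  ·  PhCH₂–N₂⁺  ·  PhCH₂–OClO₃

Same R in every case — rank the leaving groups.
A good leaving group is a weak base: the lower the pKₐ of its conjugate acid, the more readily it departs.
PhCH₂–N₂⁺ loses N₂: no meaningful conjugate acid; N₂ departs as an exceptionally stable neutral molecule
PhCH₂–OTf loses OTf⁻: pKₐ(CF₃SO₃H (triflic acid)) ≈ -14
PhCH₂–OClO₃ loses ClO₄⁻: pKₐ(HClO₄) ≈ -10
PhCH₂–OSO₃H loses HSO₄⁻: pKₐ(H₂SO₄) ≈ -3
PhCH₂–OC(O)CF₃ loses CF₃COO⁻: pKₐ(CF₃COOH) ≈ 0.2
PhCH₂–OC(O)C₆H₄NO₂ loses p-O₂N–C₆H₄–COO⁻: pKₐ(p-nitrobenzoic acid) ≈ 3.4

PhCH₂–OC(O)C₆H₄NO₂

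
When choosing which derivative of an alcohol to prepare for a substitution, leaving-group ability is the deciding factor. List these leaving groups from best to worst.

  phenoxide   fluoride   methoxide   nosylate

nosylate > fluoride > phenoxide > methoxide

A good leaving group is a weak base: the lower the pKₐ of its conjugate acid, the more readily it departs.
nosylate: pKₐ(p-O₂NC₆H₄SO₃H) ≈ -3.5 — p-nitro group further stabilises the sulfonate
fluoride: pKₐ(HF) ≈ 3.2 — small and strongly basic; the poor halide leaving group
phenoxide: pKₐ(C₆H₅OH (phenol)) ≈ 10
methoxide: pKₐ(CH₃OH) ≈ 15.5 — strong base; alkoxides do not leave unassisted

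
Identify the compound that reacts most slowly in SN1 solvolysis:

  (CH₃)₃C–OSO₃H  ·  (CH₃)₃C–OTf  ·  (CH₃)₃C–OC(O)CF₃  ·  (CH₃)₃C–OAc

(CH₃)₃C–OAc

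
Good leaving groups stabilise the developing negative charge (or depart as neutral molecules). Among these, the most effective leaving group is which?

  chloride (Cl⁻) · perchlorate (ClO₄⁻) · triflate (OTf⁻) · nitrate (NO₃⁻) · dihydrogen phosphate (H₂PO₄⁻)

triflate (OTf⁻)

Rank by basicity of the departing species: weakest base leaves most easily.
triflate (OTf⁻): pKₐ(CF₃SO₃H (triflic acid)) ≈ -14
perchlorate (ClO₄⁻): pKₐ(HClO₄) ≈ -10
chloride (Cl⁻): pKₐ(HCl) ≈ -7
nitrate (NO₃⁻): pKₐ(HNO₃) ≈ -1.3
dihydrogen phosphate (H₂PO₄⁻): pKₐ(H₃PO₄) ≈ 2.1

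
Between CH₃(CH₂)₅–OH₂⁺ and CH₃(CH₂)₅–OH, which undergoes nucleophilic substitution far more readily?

From CH₃(CH₂)₅–OH the departing group would be OH⁻ (pKₐ(H₂O) ≈ 15.7). Strong base; essentially never leaves without prior activation.
From CH₃(CH₂)₅–OH₂⁺ the leaving group is H₂O (pKₐ(H₃O⁺) ≈ -1.7). Neutral; leaves from a protonated alcohol (R–OH₂⁺).
(In practice CH₃(CH₂)₅–OH₂⁺ is made from CH₃(CH₂)₅–OH by protonation with strong acid, converting the leaving group from hydroxide to neutral water.)

CH₃(CH₂)₅–OH₂⁺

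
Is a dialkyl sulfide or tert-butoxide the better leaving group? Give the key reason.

a dialkyl sulfide is the better leaving group.
pKₐ(R'₂SH⁺) ≈ -7 versus pKₐ(t-BuOH) ≈ 18: a dialkyl sulfide is the much weaker base.
Neutral; leaves from a sulfonium salt (R–SR'₂⁺).

a dialkyl sulfide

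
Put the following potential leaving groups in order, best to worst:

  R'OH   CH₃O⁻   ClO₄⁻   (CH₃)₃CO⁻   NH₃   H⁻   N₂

Rank by basicity of the departing species: weakest base leaves most easily.
N₂: no meaningful conjugate acid; N₂ departs as an exceptionally stable neutral molecule
ClO₄⁻: pKₐ(HClO₄) ≈ -10
R'OH: pKₐ(R'OH₂⁺) ≈ -2.4 — neutral; leaves from a protonated ether (an oxonium ion, R–O(H)R'⁺)
NH₃: pKₐ(NH₄⁺) ≈ 9.2 — neutral but moderately basic; leaves from R–NH₃⁺
CH₃O⁻: pKₐ(CH₃OH) ≈ 15.5
(CH₃)₃CO⁻: pKₐ(t-BuOH) ≈ 18
H⁻: pKₐ(H₂) ≈ 36 — extremely strong base; leaves only in special hydride-transfer contexts

N₂ > ClO₄⁻ > R'OH > NH₃ > CH₃O⁻ > (CH₃)₃CO⁻ > H⁻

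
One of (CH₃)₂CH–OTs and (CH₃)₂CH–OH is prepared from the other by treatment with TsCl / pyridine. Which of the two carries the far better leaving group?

From (CH₃)₂CH–OH the departing group would be OH⁻ (pKₐ(H₂O) ≈ 15.7). Strong base; essentially never leaves without prior activation.
From (CH₃)₂CH–OTs the leaving group is OTs⁻ (pKₐ(p-CH₃C₆H₄SO₃H (TsOH)) ≈ -2.8). Resonance-delocalised arenesulfonate.
Treatment with TsCl / pyridine works by converting the hydroxyl into a tosylate, making (CH₃)₂CH–OTs enormously more reactive.

(CH₃)₂CH–OTs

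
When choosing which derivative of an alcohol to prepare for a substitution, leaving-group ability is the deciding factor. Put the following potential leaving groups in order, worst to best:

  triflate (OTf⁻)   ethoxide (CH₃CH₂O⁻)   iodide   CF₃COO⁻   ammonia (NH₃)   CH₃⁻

CH₃⁻ < ethoxide (CH₃CH₂O⁻) < ammonia (NH₃) < CF₃COO⁻ < iodide < triflate (OTf⁻)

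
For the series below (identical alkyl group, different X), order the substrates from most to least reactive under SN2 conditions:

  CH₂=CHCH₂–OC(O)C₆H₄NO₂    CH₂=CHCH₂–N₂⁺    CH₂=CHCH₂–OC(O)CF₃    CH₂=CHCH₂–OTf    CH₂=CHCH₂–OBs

CH₂=CHCH₂–N₂⁺ > CH₂=CHCH₂–OTf > CH₂=CHCH₂–OBs > CH₂=CHCH₂–OC(O)CF₃ > CH₂=CHCH₂–OC(O)C₆H₄NO₂

Identical carbon frameworks mean the comparison reduces to leaving-group quality.
Leaving-group ability tracks the stability of the departed species; conjugate-acid pKₐ is the usual yardstick (lower pKₐ → better LG).
CH₂=CHCH₂–N₂⁺ loses N₂: no meaningful conjugate acid; N₂ departs as an exceptionally stable neutral molecule
CH₂=CHCH₂–OTf loses OTf⁻: pKₐ(CF₃SO₃H (triflic acid)) ≈ -14
CH₂=CHCH₂–OBs loses OBs⁻: pKₐ(p-BrC₆H₄SO₃H) ≈ -2.8
CH₂=CHCH₂–OC(O)CF₃ loses CF₃COO⁻: pKₐ(CF₃COOH) ≈ 0.2
CH₂=CHCH₂–OC(O)C₆H₄NO₂ loses p-O₂N–C₆H₄–COO⁻: pKₐ(p-nitrobenzoic acid) ≈ 3.4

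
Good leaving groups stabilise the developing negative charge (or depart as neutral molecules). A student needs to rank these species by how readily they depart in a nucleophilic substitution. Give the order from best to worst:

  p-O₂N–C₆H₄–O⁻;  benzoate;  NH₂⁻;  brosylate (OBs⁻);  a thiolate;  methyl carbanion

brosylate (OBs⁻) > benzoate > p-O₂N–C₆H₄–O⁻ > a thiolate > NH₂⁻ > methyl carbanion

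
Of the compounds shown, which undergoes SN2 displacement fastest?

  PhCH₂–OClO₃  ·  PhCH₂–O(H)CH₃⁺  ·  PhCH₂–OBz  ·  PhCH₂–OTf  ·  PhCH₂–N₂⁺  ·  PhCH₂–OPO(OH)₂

Same R in every case — rank the leaving groups.
Rank by basicity of the departing species: weakest base leaves most easily.
PhCH₂–N₂⁺ loses N₂: no meaningful conjugate acid; N₂ departs as an exceptionally stable neutral molecule
PhCH₂–OTf loses OTf⁻: pKₐ(CF₃SO₃H (triflic acid)) ≈ -14
PhCH₂–OClO₃ loses ClO₄⁻: pKₐ(HClO₄) ≈ -10
PhCH₂–O(H)CH₃⁺ loses R'OH: pKₐ(R'OH₂⁺) ≈ -2.4
PhCH₂–OPO(OH)₂ loses H₂PO₄⁻: pKₐ(H₃PO₄) ≈ 2.1
PhCH₂–OBz loses PhCOO⁻: pKₐ(C₆H₅COOH) ≈ 4.2

PhCH₂–N₂⁺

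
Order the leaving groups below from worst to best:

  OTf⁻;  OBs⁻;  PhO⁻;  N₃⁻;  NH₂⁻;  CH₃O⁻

NH₂⁻ < CH₃O⁻ < PhO⁻ < N₃⁻ < OBs⁻ < OTf⁻

Leaving-group ability tracks the stability of the departed species; conjugate-acid pKₐ is the usual yardstick (lower pKₐ → better LG).
OTf⁻: pKₐ(CF₃SO₃H (triflic acid)) ≈ -14
OBs⁻: pKₐ(p-BrC₆H₄SO₃H) ≈ -2.8
N₃⁻: pKₐ(HN₃) ≈ 4.7
PhO⁻: pKₐ(C₆H₅OH (phenol)) ≈ 10
CH₃O⁻: pKₐ(CH₃OH) ≈ 15.5
NH₂⁻: pKₐ(NH₃) ≈ 38
Reversing gives the worst-to-best order requested.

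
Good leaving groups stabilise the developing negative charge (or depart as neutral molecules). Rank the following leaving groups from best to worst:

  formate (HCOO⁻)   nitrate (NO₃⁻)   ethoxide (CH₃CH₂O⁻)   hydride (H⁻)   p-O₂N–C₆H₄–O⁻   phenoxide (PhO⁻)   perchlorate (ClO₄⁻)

The more stable X⁻ (or X) is on its own — i.e. the weaker a base it is — the better a leaving group it makes.
perchlorate (ClO₄⁻): pKₐ(HClO₄) ≈ -10
nitrate (NO₃⁻): pKₐ(HNO₃) ≈ -1.3
formate (HCOO⁻): pKₐ(HCOOH) ≈ 3.8
p-O₂N–C₆H₄–O⁻: pKₐ(p-nitrophenol) ≈ 7.2
phenoxide (PhO⁻): pKₐ(C₆H₅OH (phenol)) ≈ 10
ethoxide (CH₃CH₂O⁻): pKₐ(CH₃CH₂OH) ≈ 16
hydride (H⁻): pKₐ(H₂) ≈ 36

perchlorate (ClO₄⁻) > nitrate (NO₃⁻) > formate (HCOO⁻) > p-O₂N–C₆H₄–O⁻ > phenoxide (PhO⁻) > ethoxide (CH₃CH₂O⁻) > hydride (H⁻)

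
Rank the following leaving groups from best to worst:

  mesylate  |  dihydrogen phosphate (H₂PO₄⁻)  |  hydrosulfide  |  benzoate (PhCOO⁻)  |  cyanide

mesylate > dihydrogen phosphate (H₂PO₄⁻) > benzoate (PhCOO⁻) > hydrosulfide > cyanide

The more stable X⁻ (or X) is on its own — i.e. the weaker a base it is — the better a leaving group it makes.
mesylate: pKₐ(CH₃SO₃H (MsOH)) ≈ -1.9 — resonance-delocalised alkanesulfonate
dihydrogen phosphate (H₂PO₄⁻): pKₐ(H₃PO₄) ≈ 2.1 — moderate base; biological leaving group after further activation
benzoate (PhCOO⁻): pKₐ(C₆H₅COOH) ≈ 4.2 — aryl carboxylate
hydrosulfide: pKₐ(H₂S) ≈ 7 — larger and more polarisable than the oxygen analogue
cyanide: pKₐ(HCN) ≈ 9.2 — sp carbon stabilises the charge somewhat, but still a poor LG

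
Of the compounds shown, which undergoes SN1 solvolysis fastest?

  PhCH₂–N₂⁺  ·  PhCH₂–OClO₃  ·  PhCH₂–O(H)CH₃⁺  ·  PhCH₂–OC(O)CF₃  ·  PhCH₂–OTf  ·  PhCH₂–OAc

Same R in every case — rank the leaving groups.
The more stable X⁻ (or X) is on its own — i.e. the weaker a base it is — the better a leaving group it makes.
PhCH₂–N₂⁺ loses N₂: no meaningful conjugate acid; N₂ departs as an exceptionally stable neutral molecule
PhCH₂–OTf loses OTf⁻: pKₐ(CF₃SO₃H (triflic acid)) ≈ -14
PhCH₂–OClO₃ loses ClO₄⁻: pKₐ(HClO₄) ≈ -10
PhCH₂–O(H)CH₃⁺ loses R'OH: pKₐ(R'OH₂⁺) ≈ -2.4
PhCH₂–OC(O)CF₃ loses CF₃COO⁻: pKₐ(CF₃COOH) ≈ 0.2
PhCH₂–OAc loses AcO⁻: pKₐ(CH₃COOH) ≈ 4.8

PhCH₂–N₂⁺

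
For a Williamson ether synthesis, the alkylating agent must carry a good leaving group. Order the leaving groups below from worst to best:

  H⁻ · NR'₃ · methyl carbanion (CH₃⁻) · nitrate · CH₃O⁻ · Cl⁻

methyl carbanion (CH₃⁻) < H⁻ < CH₃O⁻ < NR'₃ < nitrate < Cl⁻

Leaving-group ability tracks the stability of the departed species; conjugate-acid pKₐ is the usual yardstick (lower pKₐ → better LG).
Cl⁻: pKₐ(HCl) ≈ -7
nitrate: pKₐ(HNO₃) ≈ -1.3
NR'₃: pKₐ(R'₃NH⁺) ≈ 10.7 — neutral but still a fairly strong base; Hofmann-elimination LG
CH₃O⁻: pKₐ(CH₃OH) ≈ 15.5 — strong base; alkoxides do not leave unassisted
H⁻: pKₐ(H₂) ≈ 36 — extremely strong base; leaves only in special hydride-transfer contexts
methyl carbanion (CH₃⁻): pKₐ(CH₄) ≈ 48 — unstabilised carbanion; the worst conceivable leaving group
Listed from poorest to best leaving group as asked.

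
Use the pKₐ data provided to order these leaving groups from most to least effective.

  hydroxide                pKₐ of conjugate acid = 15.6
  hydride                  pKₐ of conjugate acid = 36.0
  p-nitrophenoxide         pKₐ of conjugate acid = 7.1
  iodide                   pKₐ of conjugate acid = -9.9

Lower conjugate-acid pKₐ ⇒ weaker base ⇒ better leaving group.
Sorting by the given values: iodide (-9.9), p-nitrophenoxide (7.1), hydroxide (15.6), hydride (36.0).

iodide > p-nitrophenoxide > hydroxide > hydride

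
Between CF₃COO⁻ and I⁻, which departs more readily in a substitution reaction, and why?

I⁻

I⁻ is the better leaving group.
pKₐ(HI) ≈ -10 versus pKₐ(CF₃COOH) ≈ 0.2: I⁻ is the much weaker base.
Large, highly polarisable; very weak base.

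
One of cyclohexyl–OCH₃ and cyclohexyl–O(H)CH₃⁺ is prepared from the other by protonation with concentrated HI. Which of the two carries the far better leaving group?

cyclohexyl–O(H)CH₃⁺

From cyclohexyl–OCH₃ the departing group would be CH₃O⁻ (pKₐ(CH₃OH) ≈ 15.5). Strong base; alkoxides do not leave unassisted.
From cyclohexyl–O(H)CH₃⁺ the leaving group is R'OH (pKₐ(R'OH₂⁺) ≈ -2.4). Neutral; leaves from a protonated ether (an oxonium ion, R–O(H)R'⁺).
Protonation with concentrated HI works by allowing neutral methanol, rather than methoxide, to depart, making cyclohexyl–O(H)CH₃⁺ enormously more reactive.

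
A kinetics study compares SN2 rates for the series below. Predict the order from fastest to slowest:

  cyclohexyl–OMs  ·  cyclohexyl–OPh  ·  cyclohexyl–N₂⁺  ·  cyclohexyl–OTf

With the same alkyl group throughout, only the leaving group differentiates the rates.
Rank by basicity of the departing species: weakest base leaves most easily.
cyclohexyl–N₂⁺ loses N₂: no meaningful conjugate acid; N₂ departs as an exceptionally stable neutral molecule
cyclohexyl–OTf loses OTf⁻: pKₐ(CF₃SO₃H (triflic acid)) ≈ -14
cyclohexyl–OMs loses OMs⁻: pKₐ(CH₃SO₃H (MsOH)) ≈ -1.9
cyclohexyl–OPh loses PhO⁻: pKₐ(C₆H₅OH (phenol)) ≈ 10

cyclohexyl–N₂⁺ > cyclohexyl–OTf > cyclohexyl–OMs > cyclohexyl–OPh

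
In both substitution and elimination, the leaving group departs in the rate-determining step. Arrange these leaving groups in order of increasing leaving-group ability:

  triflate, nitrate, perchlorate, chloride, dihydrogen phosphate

triflate: pKₐ(CF₃SO₃H (triflic acid)) ≈ -14 — charge spread over three oxygens and a CF₃ group; the premier leaving group in synthesis
perchlorate: pKₐ(HClO₄) ≈ -10
chloride: pKₐ(HCl) ≈ -7 — moderately weak base
nitrate: pKₐ(HNO₃) ≈ -1.3 — resonance-delocalised over three oxygens
dihydrogen phosphate: pKₐ(H₃PO₄) ≈ 2.1 — moderate base; biological leaving group after further activation
Listed from poorest to best leaving group as asked.

dihydrogen phosphate < nitrate < chloride < perchlorate < triflate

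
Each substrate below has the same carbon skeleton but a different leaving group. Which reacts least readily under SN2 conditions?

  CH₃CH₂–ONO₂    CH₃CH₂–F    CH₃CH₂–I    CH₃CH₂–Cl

Identical carbon frameworks mean the comparison reduces to leaving-group quality.
Leaving-group ability tracks the stability of the departed species; conjugate-acid pKₐ is the usual yardstick (lower pKₐ → better LG).
CH₃CH₂–I loses I⁻: pKₐ(HI) ≈ -10
CH₃CH₂–Cl loses Cl⁻: pKₐ(HCl) ≈ -7
CH₃CH₂–ONO₂ loses NO₃⁻: pKₐ(HNO₃) ≈ -1.3
CH₃CH₂–F loses F⁻: pKₐ(HF) ≈ 3.2

CH₃CH₂–F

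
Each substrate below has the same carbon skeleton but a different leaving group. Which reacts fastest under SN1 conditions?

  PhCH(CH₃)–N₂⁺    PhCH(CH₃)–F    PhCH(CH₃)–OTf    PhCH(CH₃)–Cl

PhCH(CH₃)–N₂⁺

Identical carbon frameworks mean the comparison reduces to leaving-group quality.
Leaving-group ability tracks the stability of the departed species; conjugate-acid pKₐ is the usual yardstick (lower pKₐ → better LG).
PhCH(CH₃)–N₂⁺ loses N₂: no meaningful conjugate acid; N₂ departs as an exceptionally stable neutral molecule
PhCH(CH₃)–OTf loses OTf⁻: pKₐ(CF₃SO₃H (triflic acid)) ≈ -14
PhCH(CH₃)–Cl loses Cl⁻: pKₐ(HCl) ≈ -7
PhCH(CH₃)–F loses F⁻: pKₐ(HF) ≈ 3.2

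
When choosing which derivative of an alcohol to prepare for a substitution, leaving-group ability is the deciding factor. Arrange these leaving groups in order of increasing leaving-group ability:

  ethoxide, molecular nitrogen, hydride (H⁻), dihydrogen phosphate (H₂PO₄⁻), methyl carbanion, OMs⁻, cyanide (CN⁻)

methyl carbanion < hydride (H⁻) < ethoxide < cyanide (CN⁻) < dihydrogen phosphate (H₂PO₄⁻) < OMs⁻ < molecular nitrogen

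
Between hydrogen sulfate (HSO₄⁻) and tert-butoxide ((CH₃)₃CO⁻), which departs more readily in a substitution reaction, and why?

hydrogen sulfate (HSO₄⁻) is the better leaving group.
pKₐ(H₂SO₄) ≈ -3 versus pKₐ(t-BuOH) ≈ 18: hydrogen sulfate (HSO₄⁻) is the much weaker base.
Conjugate base of a strong mineral acid.

hydrogen sulfate (HSO₄⁻)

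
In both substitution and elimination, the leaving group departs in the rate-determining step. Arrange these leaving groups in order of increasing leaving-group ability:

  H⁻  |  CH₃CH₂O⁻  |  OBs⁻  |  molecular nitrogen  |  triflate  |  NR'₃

Leaving-group ability tracks the stability of the departed species; conjugate-acid pKₐ is the usual yardstick (lower pKₐ → better LG).
molecular nitrogen: no meaningful conjugate acid; N₂ departs as an exceptionally stable neutral molecule
triflate: pKₐ(CF₃SO₃H (triflic acid)) ≈ -14 — charge spread over three oxygens and a CF₃ group; the premier leaving group in synthesis
OBs⁻: pKₐ(p-BrC₆H₄SO₃H) ≈ -2.8
NR'₃: pKₐ(R'₃NH⁺) ≈ 10.7
CH₃CH₂O⁻: pKₐ(CH₃CH₂OH) ≈ 16 — strong base; alkoxides do not leave unassisted
H⁻: pKₐ(H₂) ≈ 36 — extremely strong base; leaves only in special hydride-transfer contexts
Listed from poorest to best leaving group as asked.

H⁻ < CH₃CH₂O⁻ < NR'₃ < OBs⁻ < triflate < molecular nitrogen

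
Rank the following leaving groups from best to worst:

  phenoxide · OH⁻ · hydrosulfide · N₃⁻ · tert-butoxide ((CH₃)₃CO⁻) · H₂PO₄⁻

H₂PO₄⁻ > N₃⁻ > hydrosulfide > phenoxide > OH⁻ > tert-butoxide ((CH₃)₃CO⁻)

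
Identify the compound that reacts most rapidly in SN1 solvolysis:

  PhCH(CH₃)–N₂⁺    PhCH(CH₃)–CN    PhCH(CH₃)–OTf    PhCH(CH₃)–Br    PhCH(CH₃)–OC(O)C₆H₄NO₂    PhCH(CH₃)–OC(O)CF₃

With the same alkyl group throughout, only the leaving group differentiates the rates.
Rank by basicity of the departing species: weakest base leaves most easily.
PhCH(CH₃)–N₂⁺ loses N₂: no meaningful conjugate acid; N₂ departs as an exceptionally stable neutral molecule
PhCH(CH₃)–OTf loses OTf⁻: pKₐ(CF₃SO₃H (triflic acid)) ≈ -14
PhCH(CH₃)–Br loses Br⁻: pKₐ(HBr) ≈ -9
PhCH(CH₃)–OC(O)CF₃ loses CF₃COO⁻: pKₐ(CF₃COOH) ≈ 0.2
PhCH(CH₃)–OC(O)C₆H₄NO₂ loses p-O₂N–C₆H₄–COO⁻: pKₐ(p-nitrobenzoic acid) ≈ 3.4
PhCH(CH₃)–CN loses CN⁻: pKₐ(HCN) ≈ 9.2

PhCH(CH₃)–N₂⁺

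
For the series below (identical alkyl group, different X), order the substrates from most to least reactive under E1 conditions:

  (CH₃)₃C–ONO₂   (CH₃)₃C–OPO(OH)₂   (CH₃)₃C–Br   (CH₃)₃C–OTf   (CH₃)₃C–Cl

(CH₃)₃C–OTf > (CH₃)₃C–Br > (CH₃)₃C–Cl > (CH₃)₃C–ONO₂ > (CH₃)₃C–OPO(OH)₂

Same R in every case — rank the leaving groups.
The more stable X⁻ (or X) is on its own — i.e. the weaker a base it is — the better a leaving group it makes.
(CH₃)₃C–OTf loses OTf⁻: pKₐ(CF₃SO₃H (triflic acid)) ≈ -14
(CH₃)₃C–Br loses Br⁻: pKₐ(HBr) ≈ -9
(CH₃)₃C–Cl loses Cl⁻: pKₐ(HCl) ≈ -7
(CH₃)₃C–ONO₂ loses NO₃⁻: pKₐ(HNO₃) ≈ -1.3
(CH₃)₃C–OPO(OH)₂ loses H₂PO₄⁻: pKₐ(H₃PO₄) ≈ 2.1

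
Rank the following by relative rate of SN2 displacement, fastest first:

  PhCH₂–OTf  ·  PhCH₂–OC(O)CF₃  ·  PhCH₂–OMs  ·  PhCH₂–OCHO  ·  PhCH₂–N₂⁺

The skeletons are identical, so relative rate is governed entirely by leaving-group ability.
Rank by basicity of the departing species: weakest base leaves most easily.
PhCH₂–N₂⁺ loses N₂: no meaningful conjugate acid; N₂ departs as an exceptionally stable neutral molecule
PhCH₂–OTf loses OTf⁻: pKₐ(CF₃SO₃H (triflic acid)) ≈ -14
PhCH₂–OMs loses OMs⁻: pKₐ(CH₃SO₃H (MsOH)) ≈ -1.9
PhCH₂–OC(O)CF₃ loses CF₃COO⁻: pKₐ(CF₃COOH) ≈ 0.2
PhCH₂–OCHO loses HCOO⁻: pKₐ(HCOOH) ≈ 3.8

PhCH₂–N₂⁺ > PhCH₂–OTf > PhCH₂–OMs > PhCH₂–OC(O)CF₃ > PhCH₂–OCHO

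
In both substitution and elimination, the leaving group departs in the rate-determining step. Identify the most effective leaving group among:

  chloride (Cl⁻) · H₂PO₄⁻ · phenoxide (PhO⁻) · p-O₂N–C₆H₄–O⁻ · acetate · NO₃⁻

chloride (Cl⁻)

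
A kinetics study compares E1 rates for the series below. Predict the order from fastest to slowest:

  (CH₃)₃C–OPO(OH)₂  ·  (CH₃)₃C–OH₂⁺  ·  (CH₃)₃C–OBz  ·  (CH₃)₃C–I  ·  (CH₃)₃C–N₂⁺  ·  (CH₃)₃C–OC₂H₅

Identical carbon frameworks mean the comparison reduces to leaving-group quality.
A good leaving group is a weak base: the lower the pKₐ of its conjugate acid, the more readily it departs.
(CH₃)₃C–N₂⁺ loses N₂: no meaningful conjugate acid; N₂ departs as an exceptionally stable neutral molecule
(CH₃)₃C–I loses I⁻: pKₐ(HI) ≈ -10
(CH₃)₃C–OH₂⁺ loses H₂O: pKₐ(H₃O⁺) ≈ -1.7
(CH₃)₃C–OPO(OH)₂ loses H₂PO₄⁻: pKₐ(H₃PO₄) ≈ 2.1
(CH₃)₃C–OBz loses PhCOO⁻: pKₐ(C₆H₅COOH) ≈ 4.2
(CH₃)₃C–OC₂H₅ loses CH₃CH₂O⁻: pKₐ(CH₃CH₂OH) ≈ 16

(CH₃)₃C–N₂⁺ > (CH₃)₃C–I > (CH₃)₃C–OH₂⁺ > (CH₃)₃C–OPO(OH)₂ > (CH₃)₃C–OBz > (CH₃)₃C–OC₂H₅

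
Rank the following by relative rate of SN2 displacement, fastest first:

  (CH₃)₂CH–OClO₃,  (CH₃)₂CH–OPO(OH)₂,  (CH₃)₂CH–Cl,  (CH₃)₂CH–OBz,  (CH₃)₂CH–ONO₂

The skeletons are identical, so relative rate is governed entirely by leaving-group ability.
The more stable X⁻ (or X) is on its own — i.e. the weaker a base it is — the better a leaving group it makes.
(CH₃)₂CH–OClO₃ loses ClO₄⁻: pKₐ(HClO₄) ≈ -10
(CH₃)₂CH–Cl loses Cl⁻: pKₐ(HCl) ≈ -7
(CH₃)₂CH–ONO₂ loses NO₃⁻: pKₐ(HNO₃) ≈ -1.3
(CH₃)₂CH–OPO(OH)₂ loses H₂PO₄⁻: pKₐ(H₃PO₄) ≈ 2.1
(CH₃)₂CH–OBz loses PhCOO⁻: pKₐ(C₆H₅COOH) ≈ 4.2

(CH₃)₂CH–OClO₃ > (CH₃)₂CH–Cl > (CH₃)₂CH–ONO₂ > (CH₃)₂CH–OPO(OH)₂ > (CH₃)₂CH–OBz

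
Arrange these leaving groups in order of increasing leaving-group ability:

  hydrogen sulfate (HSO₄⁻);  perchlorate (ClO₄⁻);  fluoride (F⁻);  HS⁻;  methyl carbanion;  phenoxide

methyl carbanion < phenoxide < HS⁻ < fluoride (F⁻) < hydrogen sulfate (HSO₄⁻) < perchlorate (ClO₄⁻)

The more stable X⁻ (or X) is on its own — i.e. the weaker a base it is — the better a leaving group it makes.
perchlorate (ClO₄⁻): pKₐ(HClO₄) ≈ -10 — extremely weak base; rarely used for safety reasons
hydrogen sulfate (HSO₄⁻): pKₐ(H₂SO₄) ≈ -3 — conjugate base of a strong mineral acid
fluoride (F⁻): pKₐ(HF) ≈ 3.2 — small and strongly basic; the poor halide leaving group
HS⁻: pKₐ(H₂S) ≈ 7 — larger and more polarisable than the oxygen analogue
phenoxide: pKₐ(C₆H₅OH (phenol)) ≈ 10
methyl carbanion: pKₐ(CH₄) ≈ 48 — unstabilised carbanion; the worst conceivable leaving group
Reversing gives the worst-to-best order requested.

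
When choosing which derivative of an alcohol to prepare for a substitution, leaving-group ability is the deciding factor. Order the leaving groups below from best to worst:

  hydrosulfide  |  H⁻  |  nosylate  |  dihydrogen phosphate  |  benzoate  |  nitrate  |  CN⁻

nosylate > nitrate > dihydrogen phosphate > benzoate > hydrosulfide > CN⁻ > H⁻

Rank by basicity of the departing species: weakest base leaves most easily.
nosylate: pKₐ(p-O₂NC₆H₄SO₃H) ≈ -3.5 — p-nitro group further stabilises the sulfonate
nitrate: pKₐ(HNO₃) ≈ -1.3
dihydrogen phosphate: pKₐ(H₃PO₄) ≈ 2.1
benzoate: pKₐ(C₆H₅COOH) ≈ 4.2 — aryl carboxylate
hydrosulfide: pKₐ(H₂S) ≈ 7
CN⁻: pKₐ(HCN) ≈ 9.2
H⁻: pKₐ(H₂) ≈ 36 — extremely strong base; leaves only in special hydride-transfer contexts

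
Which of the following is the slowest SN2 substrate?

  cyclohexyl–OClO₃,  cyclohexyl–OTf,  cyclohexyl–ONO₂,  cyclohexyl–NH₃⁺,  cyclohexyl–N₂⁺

With the same alkyl group throughout, only the leaving group differentiates the rates.
The more stable X⁻ (or X) is on its own — i.e. the weaker a base it is — the better a leaving group it makes.
cyclohexyl–N₂⁺ loses N₂: no meaningful conjugate acid; N₂ departs as an exceptionally stable neutral molecule
cyclohexyl–OTf loses OTf⁻: pKₐ(CF₃SO₃H (triflic acid)) ≈ -14
cyclohexyl–OClO₃ loses ClO₄⁻: pKₐ(HClO₄) ≈ -10
cyclohexyl–ONO₂ loses NO₃⁻: pKₐ(HNO₃) ≈ -1.3
cyclohexyl–NH₃⁺ loses NH₃: pKₐ(NH₄⁺) ≈ 9.2

cyclohexyl–NH₃⁺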